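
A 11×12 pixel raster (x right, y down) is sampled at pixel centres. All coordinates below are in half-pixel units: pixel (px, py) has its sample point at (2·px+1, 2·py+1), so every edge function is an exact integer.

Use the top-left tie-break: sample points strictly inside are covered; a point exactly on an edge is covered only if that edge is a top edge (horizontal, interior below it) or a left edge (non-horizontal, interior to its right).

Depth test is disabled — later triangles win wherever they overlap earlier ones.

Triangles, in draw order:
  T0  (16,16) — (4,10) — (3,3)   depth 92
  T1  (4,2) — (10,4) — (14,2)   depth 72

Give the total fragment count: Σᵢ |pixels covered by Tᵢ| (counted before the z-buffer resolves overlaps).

T0:
  2·area = 78
  edge (16, 16)→(4, 10): d=(-12,-6) top-left  bias=+0
  edge (4, 10)→(3, 3): d=(-1,-7) top-left  bias=+0
  edge (3, 3)→(16, 16): d=(13,13) right/bottom  bias=-1
    (0,0)@(1, 1): e=[90,-12,0] → .  [on edge]
    (1,1)@(3, 3): e=[78,0,0] → .  [on edge]
    (2,2)@(5, 5): e=[66,12,0] → .  [on edge]
    (2,3)@(5, 7): e=[42,10,26] → X
    (3,3)@(7, 7): e=[54,24,0] → .  [on edge]
    (2,4)@(5, 9): e=[18,8,52] → X
    (3,4)@(7, 9): e=[30,22,26] → X
    (4,4)@(9, 9): e=[42,36,0] → .  [on edge]
    (2,5)@(5, 11): e=[-6,6,78] → .
    (3,5)@(7, 11): e=[6,20,52] → X
    (4,5)@(9, 11): e=[18,34,26] → X
    (5,5)@(11, 11): e=[30,48,0] → .  [on edge]
    (6,6)@(13, 13): e=[18,60,0] → .  [on edge]
    (7,7)@(15, 15): e=[6,72,0] → .  [on edge]
    (2,8)@(5, 17): e=[-78,0,156] → .  [on edge]
    (8,8)@(17, 17): e=[-6,84,0] → .  [on edge]
    (9,9)@(19, 19): e=[-18,96,0] → .  [on edge]
    (10,10)@(21, 21): e=[-30,108,0] → .  [on edge]
  covered (6 px):
    . . . . . . . . . . .
    . . . . . . . . . . .
    . . . . . . . . . . .
    . . X . . . . . . . .
    . . X X . . . . . . .
    . . . X X . . . . . .
    . . . . . X . . . . .
    . . . . . . . . . . .
    . . . . . . . . . . .
    . . . . . . . . . . .
    . . . . . . . . . . .
    . . . . . . . . . . .
T1:
  2·area = 20  (B↔C swapped to make it positive)
  edge (4, 2)→(14, 2): d=(10,0) top-left  bias=+0
  edge (14, 2)→(10, 4): d=(-4,2) right/bottom  bias=-1
  edge (10, 4)→(4, 2): d=(-6,-2) top-left  bias=+0
    (0,0)@(1, 1): e=[-10,30,0] → .  [on edge]
    (3,1)@(7, 3): e=[10,10,0] → X  [on edge]
    (4,1)@(9, 3): e=[10,6,4] → X
    (5,1)@(11, 3): e=[10,2,8] → X
    (6,1)@(13, 3): e=[10,-2,12] → .
    (3,2)@(7, 5): e=[30,2,-12] → .
    (4,2)@(9, 5): e=[30,-2,-8] → .
    (5,2)@(11, 5): e=[30,-6,-4] → .
    (6,2)@(13, 5): e=[30,-10,0] → .  [on edge]
    (9,3)@(19, 7): e=[50,-30,0] → .  [on edge]
  covered (3 px):
    . . . . . . . . . . .
    . . . X X X . . . . .
    . . . . . . . . . . .
    . . . . . . . . . . .
    . . . . . . . . . . .
    . . . . . . . . . . .
    . . . . . . . . . . .
    . . . . . . . . . . .
    . . . . . . . . . . .
    . . . . . . . . . . .
    . . . . . . . . . . .
    . . . . . . . . . . .

Result: 9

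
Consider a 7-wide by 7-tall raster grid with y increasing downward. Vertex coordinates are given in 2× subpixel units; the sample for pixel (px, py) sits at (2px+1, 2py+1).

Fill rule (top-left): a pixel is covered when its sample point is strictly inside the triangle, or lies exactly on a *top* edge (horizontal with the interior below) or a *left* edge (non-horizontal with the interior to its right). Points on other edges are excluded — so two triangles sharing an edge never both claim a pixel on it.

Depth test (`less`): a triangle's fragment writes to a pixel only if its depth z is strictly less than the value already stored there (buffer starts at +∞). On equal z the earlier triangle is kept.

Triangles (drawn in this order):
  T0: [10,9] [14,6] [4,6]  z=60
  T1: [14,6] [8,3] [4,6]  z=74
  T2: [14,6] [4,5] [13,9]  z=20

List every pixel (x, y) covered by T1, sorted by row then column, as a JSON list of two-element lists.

T0:
  2·area = 30  (B↔C swapped to make it positive)
  edge (10, 9)→(4, 6): d=(-6,-3) top-left  bias=+0
  edge (4, 6)→(14, 6): d=(10,0) top-left  bias=+0
  edge (14, 6)→(10, 9): d=(-4,3) right/bottom  bias=-1
    (3,3)@(7, 7): e=[3,10,17] → X
    (4,3)@(9, 7): e=[9,10,11] → X
    (5,3)@(11, 7): e=[15,10,5] → X
    (6,3)@(13, 7): e=[21,10,-1] → .
    (3,4)@(7, 9): e=[-9,30,9] → .
    (4,4)@(9, 9): e=[-3,30,3] → .
    (5,4)@(11, 9): e=[3,30,-3] → .
  covered (3 px):
    . . . . . . .
    . . . . . . .
    . . . . . . .
    . . . X X X .
    . . . . . . .
    . . . . . . .
    . . . . . . .
T1:
  2·area = 30  (B↔C swapped to make it positive)
  edge (14, 6)→(4, 6): d=(-10,0) right/bottom  bias=-1
  edge (4, 6)→(8, 3): d=(4,-3) top-left  bias=+0
  edge (8, 3)→(14, 6): d=(6,3) right/bottom  bias=-1
    (3,2)@(7, 5): e=[10,5,15] → X
    (4,2)@(9, 5): e=[10,11,9] → X
    (5,2)@(11, 5): e=[10,17,3] → X
    (6,2)@(13, 5): e=[10,23,-3] → .
    (3,3)@(7, 7): e=[-10,13,27] → .
    (4,3)@(9, 7): e=[-10,19,21] → .
    (5,3)@(11, 7): e=[-10,25,15] → .
  covered (3 px):
    . . . . . . .
    . . . . . . .
    . . . X X X .
    . . . . . . .
    . . . . . . .
    . . . . . . .
    . . . . . . .
T2:
  2·area = 31  (B↔C swapped to make it positive)
  edge (14, 6)→(13, 9): d=(-1,3) right/bottom  bias=-1
  edge (13, 9)→(4, 5): d=(-9,-4) top-left  bias=+0
  edge (4, 5)→(14, 6): d=(10,1) right/bottom  bias=-1
    (4,3)@(9, 7): e=[14,2,15] → X
    (5,3)@(11, 7): e=[8,10,13] → X
    (6,3)@(13, 7): e=[2,18,11] → X
    (4,4)@(9, 9): e=[12,-16,35] → .
    (5,4)@(11, 9): e=[6,-8,33] → .
    (6,4)@(13, 9): e=[0,0,31] → .  [on edge]
  covered (3 px):
    . . . . . . .
    . . . . . . .
    . . . . . . .
    . . . . X X X
    . . . . . . .
    . . . . . . .
    . . . . . . .

Result: [[3,2],[4,2],[5,2]]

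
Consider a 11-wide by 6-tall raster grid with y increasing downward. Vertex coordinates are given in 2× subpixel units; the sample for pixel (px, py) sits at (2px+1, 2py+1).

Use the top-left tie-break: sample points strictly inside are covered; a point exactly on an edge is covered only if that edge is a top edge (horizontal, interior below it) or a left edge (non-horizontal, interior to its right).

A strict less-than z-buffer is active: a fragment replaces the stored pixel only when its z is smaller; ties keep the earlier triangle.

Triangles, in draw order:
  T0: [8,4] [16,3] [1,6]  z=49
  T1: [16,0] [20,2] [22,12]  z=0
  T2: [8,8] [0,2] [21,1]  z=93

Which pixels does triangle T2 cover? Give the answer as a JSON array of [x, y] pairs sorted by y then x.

T0:
  2·area = 9
  edge (8, 4)→(16, 3): d=(8,-1) top-left  bias=+0
  edge (16, 3)→(1, 6): d=(-15,3) right/bottom  bias=-1
  edge (1, 6)→(8, 4): d=(7,-2) top-left  bias=+0
    (2,2)@(5, 5): e=[5,3,1] → #
    (3,2)@(7, 5): e=[7,-3,5] → ·
    (2,3)@(5, 7): e=[21,-27,15] → ·
  covered (1 px):
    · · · · · · · · · · ·
    · · · · · · · · · · ·
    · · # · · · · · · · ·
    · · · · · · · · · · ·
    · · · · · · · · · · ·
    · · · · · · · · · · ·
T1:
  2·area = 36
  edge (16, 0)→(20, 2): d=(4,2) right/bottom  bias=-1
  edge (20, 2)→(22, 12): d=(2,10) right/bottom  bias=-1
  edge (22, 12)→(16, 0): d=(-6,-12) top-left  bias=+0
    (8,0)@(17, 1): e=[2,28,6] → #
    (9,0)@(19, 1): e=[-2,8,30] → ·
    (8,1)@(17, 3): e=[10,32,-6] → ·
    (9,1)@(19, 3): e=[6,12,18] → #
    (10,1)@(21, 3): e=[2,-8,42] → ·
    (9,2)@(19, 5): e=[14,16,6] → #
    (10,2)@(21, 5): e=[10,-4,30] → ·
    (9,3)@(19, 7): e=[22,20,-6] → ·
    (10,3)@(21, 7): e=[18,0,18] → ·  [on edge]
    (10,4)@(21, 9): e=[26,4,6] → #
    (10,5)@(21, 11): e=[34,8,-6] → ·
  covered (4 px):
    · · · · · · · · # · ·
    · · · · · · · · · # ·
    · · · · · · · · · # ·
    · · · · · · · · · · ·
    · · · · · · · · · · #
    · · · · · · · · · · ·
T2:
  2·area = 134
  edge (8, 8)→(0, 2): d=(-8,-6) top-left  bias=+0
  edge (0, 2)→(21, 1): d=(21,-1) top-left  bias=+0
  edge (21, 1)→(8, 8): d=(-13,7) right/bottom  bias=-1
    (10,0)@(21, 1): e=[134,0,0] → ·  [on edge]
    (1,1)@(3, 3): e=[10,24,100] → #
    (2,1)@(5, 3): e=[22,26,86] → #
    (3,1)@(7, 3): e=[34,28,72] → #
    (4,1)@(9, 3): e=[46,30,58] → #
    (5,1)@(11, 3): e=[58,32,44] → #
    (6,1)@(13, 3): e=[70,34,30] → #
    (7,1)@(15, 3): e=[82,36,16] → #
    (8,1)@(17, 3): e=[94,38,2] → #
    (9,1)@(19, 3): e=[106,40,-12] → ·
    (1,2)@(3, 5): e=[-6,66,74] → ·
    (2,2)@(5, 5): e=[6,68,60] → #
  covered (15 px):
    · · · · · · · · · · ·
    · # # # # # # # # · ·
    · · # # # # # · · · ·
    · · · # # · · · · · ·
    · · · · · · · · · · ·
    · · · · · · · · · · ·

Final: [[1,1],[2,1],[3,1],[4,1],[5,1],[6,1],[7,1],[8,1],[2,2],[3,2],[4,2],[5,2],[6,2],[3,3],[4,3]]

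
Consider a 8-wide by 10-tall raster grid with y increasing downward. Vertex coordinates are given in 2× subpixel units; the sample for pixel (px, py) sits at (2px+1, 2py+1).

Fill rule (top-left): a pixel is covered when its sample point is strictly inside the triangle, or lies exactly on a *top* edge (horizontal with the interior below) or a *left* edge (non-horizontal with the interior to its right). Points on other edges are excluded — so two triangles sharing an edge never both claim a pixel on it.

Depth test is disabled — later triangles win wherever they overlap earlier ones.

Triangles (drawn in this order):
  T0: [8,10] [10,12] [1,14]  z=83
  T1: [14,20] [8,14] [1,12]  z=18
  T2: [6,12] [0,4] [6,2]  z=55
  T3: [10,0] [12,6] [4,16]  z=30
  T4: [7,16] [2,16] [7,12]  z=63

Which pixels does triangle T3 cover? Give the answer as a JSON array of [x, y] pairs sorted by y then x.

T0:
  2·area = 22
  edge (8, 10)→(10, 12): d=(2,2) right/bottom  bias=-1
  edge (10, 12)→(1, 14): d=(-9,2) right/bottom  bias=-1
  edge (1, 14)→(8, 10): d=(7,-4) top-left  bias=+0
    (0,1)@(1, 3): e=[0,99,-77] → .  [on edge]
    (1,2)@(3, 5): e=[0,77,-55] → .  [on edge]
    (2,3)@(5, 7): e=[0,55,-33] → .  [on edge]
    (3,4)@(7, 9): e=[0,33,-11] → .  [on edge]
    (3,5)@(7, 11): e=[4,15,3] → X
    (4,5)@(9, 11): e=[0,11,11] → .  [on edge]
    (1,6)@(3, 13): e=[16,5,1] → X
    (2,6)@(5, 13): e=[12,1,9] → X
    (3,6)@(7, 13): e=[8,-3,17] → .
    (5,6)@(11, 13): e=[0,-11,33] → .  [on edge]
    (1,7)@(3, 15): e=[20,-13,15] → .
    (2,7)@(5, 15): e=[16,-17,23] → .
    (6,7)@(13, 15): e=[0,-33,55] → .  [on edge]
    (7,8)@(15, 17): e=[0,-55,77] → .  [on edge]
  covered (3 px):
    . . . . . . . .
    . . . . . . . .
    . . . . . . . .
    . . . . . . . .
    . . . . . . . .
    . . . X . . . .
    . X X . . . . .
    . . . . . . . .
    . . . . . . . .
    . . . . . . . .
T1:
  2·area = 30  (B↔C swapped to make it positive)
  edge (14, 20)→(1, 12): d=(-13,-8) top-left  bias=+0
  edge (1, 12)→(8, 14): d=(7,2) right/bottom  bias=-1
  edge (8, 14)→(14, 20): d=(6,6) right/bottom  bias=-1
    (0,3)@(1, 7): e=[65,-35,0] → .  [on edge]
    (1,4)@(3, 9): e=[55,-25,0] → .  [on edge]
    (2,5)@(5, 11): e=[45,-15,0] → .  [on edge]
    (1,6)@(3, 13): e=[3,3,24] → X
    (2,6)@(5, 13): e=[19,-1,12] → .
    (3,6)@(7, 13): e=[35,-5,0] → .  [on edge]
    (1,7)@(3, 15): e=[-23,17,36] → .
    (3,7)@(7, 15): e=[9,9,12] → X
    (4,7)@(9, 15): e=[25,5,0] → .  [on edge]
    (3,8)@(7, 17): e=[-17,23,24] → .
    (5,8)@(11, 17): e=[15,15,0] → .  [on edge]
    (6,9)@(13, 19): e=[5,25,0] → .  [on edge]
  covered (2 px):
    . . . . . . . .
    . . . . . . . .
    . . . . . . . .
    . . . . . . . .
    . . . . . . . .
    . . . . . . . .
    . X . . . . . .
    . . . X . . . .
    . . . . . . . .
    . . . . . . . .
T2:
  2·area = 60
  edge (6, 12)→(0, 4): d=(-6,-8) top-left  bias=+0
  edge (0, 4)→(6, 2): d=(6,-2) top-left  bias=+0
  edge (6, 2)→(6, 12): d=(0,10) right/bottom  bias=-1
    (4,0)@(9, 1): e=[90,0,-30] → .  [on edge]
    (1,1)@(3, 3): e=[30,0,30] → X  [on edge]
    (2,1)@(5, 3): e=[46,4,10] → X
    (3,1)@(7, 3): e=[62,8,-10] → .
    (0,2)@(1, 5): e=[2,8,50] → X
    (3,2)@(7, 5): e=[50,20,-10] → .
    (0,3)@(1, 7): e=[-10,20,50] → .
    (1,3)@(3, 7): e=[6,24,30] → X
    (3,3)@(7, 7): e=[38,32,-10] → .
    (1,4)@(3, 9): e=[-6,36,30] → .
    (2,4)@(5, 9): e=[10,40,10] → X
    (3,4)@(7, 9): e=[26,44,-10] → .
  covered (8 px):
    . . . . . . . .
    . X X . . . . .
    X X X . . . . .
    . X X . . . . .
    . . X . . . . .
    . . . . . . . .
    . . . . . . . .
    . . . . . . . .
    . . . . . . . .
    . . . . . . . .
T3:
  2·area = 68
  edge (10, 0)→(12, 6): d=(2,6) right/bottom  bias=-1
  edge (12, 6)→(4, 16): d=(-8,10) right/bottom  bias=-1
  edge (4, 16)→(10, 0): d=(6,-16) top-left  bias=+0
    (4,1)@(9, 3): e=[12,54,2] → X
    (5,1)@(11, 3): e=[0,34,34] → .  [on edge]
    (4,2)@(9, 5): e=[16,38,14] → X
    (5,2)@(11, 5): e=[4,18,46] → X
    (6,2)@(13, 5): e=[-8,-2,78] → .
    (4,3)@(9, 7): e=[20,22,26] → X
    (6,3)@(13, 7): e=[-4,-18,90] → .
    (3,4)@(7, 9): e=[36,26,6] → X
    (5,4)@(11, 9): e=[12,-14,70] → .
    (6,4)@(13, 9): e=[0,-34,102] → .  [on edge]
    (3,5)@(7, 11): e=[40,10,18] → X
    (4,5)@(9, 11): e=[28,-10,50] → .
    (7,7)@(15, 15): e=[0,-102,170] → .  [on edge]
  covered (8 px):
    . . . . . . . .
    . . . . X . . .
    . . . . X X . .
    . . . . X X . .
    . . . X X . . .
    . . . X . . . .
    . . . . . . . .
    . . . . . . . .
    . . . . . . . .
    . . . . . . . .
T4:
  2·area = 20
  edge (7, 16)→(2, 16): d=(-5,0) right/bottom  bias=-1
  edge (2, 16)→(7, 12): d=(5,-4) top-left  bias=+0
  edge (7, 12)→(7, 16): d=(0,4) right/bottom  bias=-1
    (3,0)@(7, 1): e=[75,-55,0] → .  [on edge]
    (3,1)@(7, 3): e=[65,-45,0] → .  [on edge]
    (3,2)@(7, 5): e=[55,-35,0] → .  [on edge]
    (3,3)@(7, 7): e=[45,-25,0] → .  [on edge]
    (3,4)@(7, 9): e=[35,-15,0] → .  [on edge]
    (3,5)@(7, 11): e=[25,-5,0] → .  [on edge]
    (3,6)@(7, 13): e=[15,5,0] → .  [on edge]
    (2,7)@(5, 15): e=[5,7,8] → X
    (3,7)@(7, 15): e=[5,15,0] → .  [on edge]
    (2,8)@(5, 17): e=[-5,17,8] → .
    (3,8)@(7, 17): e=[-5,25,0] → .  [on edge]
    (3,9)@(7, 19): e=[-15,35,0] → .  [on edge]
  covered (1 px):
    . . . . . . . .
    . . . . . . . .
    . . . . . . . .
    . . . . . . . .
    . . . . . . . .
    . . . . . . . .
    . . . . . . . .
    . . X . . . . .
    . . . . . . . .
    . . . . . . . .

Answer: [[4,1],[4,2],[5,2],[4,3],[5,3],[3,4],[4,4],[3,5]]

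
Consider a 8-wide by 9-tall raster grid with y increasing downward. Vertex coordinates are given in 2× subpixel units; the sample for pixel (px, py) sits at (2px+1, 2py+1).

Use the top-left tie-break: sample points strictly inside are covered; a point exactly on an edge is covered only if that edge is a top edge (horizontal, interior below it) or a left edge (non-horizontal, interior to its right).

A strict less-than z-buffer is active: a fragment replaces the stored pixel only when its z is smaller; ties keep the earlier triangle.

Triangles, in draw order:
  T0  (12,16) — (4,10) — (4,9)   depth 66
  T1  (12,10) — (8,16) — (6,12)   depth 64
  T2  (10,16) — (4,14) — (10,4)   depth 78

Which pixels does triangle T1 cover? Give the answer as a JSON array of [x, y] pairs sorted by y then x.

T0:
  2·area = 8
  edge (12, 16)→(4, 10): d=(-8,-6) top-left  bias=+0
  edge (4, 10)→(4, 9): d=(0,-1) top-left  bias=+0
  edge (4, 9)→(12, 16): d=(8,7) right/bottom  bias=-1
  covered (0 px):
    · · · · · · · ·
    · · · · · · · ·
    · · · · · · · ·
    · · · · · · · ·
    · · · · · · · ·
    · · · · · · · ·
    · · · · · · · ·
    · · · · · · · ·
    · · · · · · · ·
T1:
  2·area = 28
  edge (12, 10)→(8, 16): d=(-4,6) right/bottom  bias=-1
  edge (8, 16)→(6, 12): d=(-2,-4) top-left  bias=+0
  edge (6, 12)→(12, 10): d=(6,-2) top-left  bias=+0
    (7,4)@(15, 9): e=[-14,42,0] → ·  [on edge]
    (4,5)@(9, 11): e=[14,14,0] → #  [on edge]
    (5,5)@(11, 11): e=[2,22,4] → #
    (6,5)@(13, 11): e=[-10,30,8] → ·
    (1,6)@(3, 13): e=[42,-14,0] → ·  [on edge]
    (3,6)@(7, 13): e=[18,2,8] → #
    (5,6)@(11, 13): e=[-6,18,16] → ·
    (3,7)@(7, 15): e=[10,-2,20] → ·
    (4,7)@(9, 15): e=[-2,6,24] → ·
  covered (4 px):
    · · · · · · · ·
    · · · · · · · ·
    · · · · · · · ·
    · · · · · · · ·
    · · · · · · · ·
    · · · · # # · ·
    · · · # # · · ·
    · · · · · · · ·
    · · · · · · · ·
T2:
  2·area = 72
  edge (10, 16)→(4, 14): d=(-6,-2) top-left  bias=+0
  edge (4, 14)→(10, 4): d=(6,-10) top-left  bias=+0
  edge (10, 4)→(10, 16): d=(0,12) right/bottom  bias=-1
    (4,3)@(9, 7): e=[52,8,12] → #
    (5,3)@(11, 7): e=[56,28,-12] → ·
    (3,4)@(7, 9): e=[36,0,36] → #  [on edge]
    (5,4)@(11, 9): e=[44,40,-12] → ·
    (3,5)@(7, 11): e=[24,12,36] → #
    (5,5)@(11, 11): e=[32,52,-12] → ·
    (0,6)@(1, 13): e=[0,-36,108] → ·  [on edge]
    (2,6)@(5, 13): e=[8,4,60] → #
    (5,6)@(11, 13): e=[20,64,-12] → ·
    (2,7)@(5, 15): e=[-4,16,60] → ·
    (3,7)@(7, 15): e=[0,36,36] → #  [on edge]
    (5,7)@(11, 15): e=[8,76,-12] → ·
    (6,8)@(13, 17): e=[0,108,-36] → ·  [on edge]
  covered (10 px):
    · · · · · · · ·
    · · · · · · · ·
    · · · · · · · ·
    · · · · # · · ·
    · · · # # · · ·
    · · · # # · · ·
    · · # # # · · ·
    · · · # # · · ·
    · · · · · · · ·

Result: [[4,5],[5,5],[3,6],[4,6]]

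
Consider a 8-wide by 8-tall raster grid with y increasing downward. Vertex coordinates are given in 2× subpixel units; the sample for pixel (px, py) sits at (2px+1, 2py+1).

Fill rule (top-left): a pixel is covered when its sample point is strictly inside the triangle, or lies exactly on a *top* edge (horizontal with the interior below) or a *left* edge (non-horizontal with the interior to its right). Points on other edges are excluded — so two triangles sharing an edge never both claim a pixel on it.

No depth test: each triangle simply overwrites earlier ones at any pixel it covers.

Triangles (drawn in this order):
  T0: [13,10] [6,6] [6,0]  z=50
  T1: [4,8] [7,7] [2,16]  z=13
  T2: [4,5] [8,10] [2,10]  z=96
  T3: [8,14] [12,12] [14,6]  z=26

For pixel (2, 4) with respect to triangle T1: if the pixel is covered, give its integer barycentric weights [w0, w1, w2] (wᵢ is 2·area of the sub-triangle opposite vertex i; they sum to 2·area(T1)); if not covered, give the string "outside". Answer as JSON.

T0:
  2·area = 42
  edge (13, 10)→(6, 6): d=(-7,-4) top-left  bias=+0
  edge (6, 6)→(6, 0): d=(0,-6) top-left  bias=+0
  edge (6, 0)→(13, 10): d=(7,10) right/bottom  bias=-1
    (3,1)@(7, 3): e=[25,6,11] → #
    (4,1)@(9, 3): e=[33,18,-9] → ·
    (3,2)@(7, 5): e=[11,6,25] → #
    (4,2)@(9, 5): e=[19,18,5] → #
    (5,2)@(11, 5): e=[27,30,-15] → ·
    (3,3)@(7, 7): e=[-3,6,39] → ·
    (4,3)@(9, 7): e=[5,18,19] → #
    (5,3)@(11, 7): e=[13,30,-1] → ·
    (4,4)@(9, 9): e=[-9,18,33] → ·
  covered (4 px):
    · · · · · · · ·
    · · · # · · · ·
    · · · # # · · ·
    · · · · # · · ·
    · · · · · · · ·
    · · · · · · · ·
    · · · · · · · ·
    · · · · · · · ·
T1:
  2·area = 22
  edge (4, 8)→(7, 7): d=(3,-1) top-left  bias=+0
  edge (7, 7)→(2, 16): d=(-5,9) right/bottom  bias=-1
  edge (2, 16)→(4, 8): d=(2,-8) top-left  bias=+0
    (6,2)@(13, 5): e=[0,-44,66] → ·  [on edge]
    (3,3)@(7, 7): e=[0,0,22] → ·  [on edge]
    (0,4)@(1, 9): e=[0,44,-22] → ·  [on edge]
    (2,4)@(5, 9): e=[4,8,10] → #
    (3,4)@(7, 9): e=[6,-10,26] → ·
    (2,5)@(5, 11): e=[10,-2,14] → ·
    (1,6)@(3, 13): e=[14,6,2] → #
    (2,6)@(5, 13): e=[16,-12,18] → ·
    (1,7)@(3, 15): e=[20,-4,6] → ·
  covered (2 px):
    · · · · · · · ·
    · · · · · · · ·
    · · · · · · · ·
    · · · · · · · ·
    · · # · · · · ·
    · · · · · · · ·
    · # · · · · · ·
    · · · · · · · ·
T2:
  2·area = 30
  edge (4, 5)→(8, 10): d=(4,5) right/bottom  bias=-1
  edge (8, 10)→(2, 10): d=(-6,0) right/bottom  bias=-1
  edge (2, 10)→(4, 5): d=(2,-5) top-left  bias=+0
    (2,3)@(5, 7): e=[3,18,9] → #
    (3,3)@(7, 7): e=[-7,18,19] → ·
    (1,4)@(3, 9): e=[21,6,3] → #
    (3,4)@(7, 9): e=[1,6,23] → #
    (4,4)@(9, 9): e=[-9,6,33] → ·
    (1,5)@(3, 11): e=[29,-6,7] → ·
    (2,5)@(5, 11): e=[19,-6,17] → ·
    (3,5)@(7, 11): e=[9,-6,27] → ·
  covered (4 px):
    · · · · · · · ·
    · · · · · · · ·
    · · · · · · · ·
    · · # · · · · ·
    · # # # · · · ·
    · · · · · · · ·
    · · · · · · · ·
    · · · · · · · ·
T3:
  2·area = 20  (B↔C swapped to make it positive)
  edge (8, 14)→(14, 6): d=(6,-8) top-left  bias=+0
  edge (14, 6)→(12, 12): d=(-2,6) right/bottom  bias=-1
  edge (12, 12)→(8, 14): d=(-4,2) right/bottom  bias=-1
    (7,1)@(15, 3): e=[-10,0,30] → ·  [on edge]
    (6,4)@(13, 9): e=[10,0,10] → ·  [on edge]
    (5,5)@(11, 11): e=[6,8,6] → #
    (6,5)@(13, 11): e=[22,-4,2] → ·
    (4,6)@(9, 13): e=[2,16,2] → #
    (5,6)@(11, 13): e=[18,4,-2] → ·
    (4,7)@(9, 15): e=[14,12,-6] → ·
    (5,7)@(11, 15): e=[30,0,-10] → ·  [on edge]
  covered (2 px):
    · · · · · · · ·
    · · · · · · · ·
    · · · · · · · ·
    · · · · · · · ·
    · · · · · · · ·
    · · · · · # · ·
    · · · · # · · ·
    · · · · · · · ·

Answer: [8,10,4]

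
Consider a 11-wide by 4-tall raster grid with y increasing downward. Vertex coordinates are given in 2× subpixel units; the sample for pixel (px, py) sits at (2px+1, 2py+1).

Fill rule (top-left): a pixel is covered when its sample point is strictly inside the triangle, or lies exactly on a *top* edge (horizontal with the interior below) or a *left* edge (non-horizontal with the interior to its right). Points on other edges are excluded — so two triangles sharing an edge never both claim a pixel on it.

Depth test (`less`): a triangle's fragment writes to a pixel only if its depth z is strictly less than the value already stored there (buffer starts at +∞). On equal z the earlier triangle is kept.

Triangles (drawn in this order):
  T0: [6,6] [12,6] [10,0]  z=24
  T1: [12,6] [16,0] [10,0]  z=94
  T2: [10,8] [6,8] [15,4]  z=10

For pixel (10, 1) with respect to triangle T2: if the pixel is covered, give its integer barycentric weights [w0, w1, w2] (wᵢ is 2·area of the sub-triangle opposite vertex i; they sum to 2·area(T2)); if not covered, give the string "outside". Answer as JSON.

T0:
  2·area = 36  (B↔C swapped to make it positive)
  edge (6, 6)→(10, 0): d=(4,-6) top-left  bias=+0
  edge (10, 0)→(12, 6): d=(2,6) right/bottom  bias=-1
  edge (12, 6)→(6, 6): d=(-6,0) right/bottom  bias=-1
    (4,1)@(9, 3): e=[6,12,18] → █
    (5,1)@(11, 3): e=[18,0,18] → ·  [on edge]
    (3,2)@(7, 5): e=[2,28,6] → █
    (5,2)@(11, 5): e=[26,4,6] → █
    (6,2)@(13, 5): e=[38,-8,6] → ·
    (3,3)@(7, 7): e=[10,32,-6] → ·
    (4,3)@(9, 7): e=[22,20,-6] → ·
    (5,3)@(11, 7): e=[34,8,-6] → ·
  covered (4 px):
    · · · · · · · · · · ·
    · · · · █ · · · · · ·
    · · · █ █ █ · · · · ·
    · · · · · · · · · · ·
T1:
  2·area = 36  (B↔C swapped to make it positive)
  edge (12, 6)→(10, 0): d=(-2,-6) top-left  bias=+0
  edge (10, 0)→(16, 0): d=(6,0) top-left  bias=+0
  edge (16, 0)→(12, 6): d=(-4,6) right/bottom  bias=-1
    (5,0)@(11, 1): e=[4,6,26] → █
    (6,0)@(13, 1): e=[16,6,14] → █
    (7,0)@(15, 1): e=[28,6,2] → █
    (8,0)@(17, 1): e=[40,6,-10] → ·
    (5,1)@(11, 3): e=[0,18,18] → █  [on edge]
    (7,1)@(15, 3): e=[24,18,-6] → ·
    (5,2)@(11, 5): e=[-4,30,10] → ·
    (6,2)@(13, 5): e=[8,30,-2] → ·
  covered (5 px):
    · · · · · █ █ █ · · ·
    · · · · · █ █ · · · ·
    · · · · · · · · · · ·
    · · · · · · · · · · ·
T2:
  2·area = 16
  edge (10, 8)→(6, 8): d=(-4,0) right/bottom  bias=-1
  edge (6, 8)→(15, 4): d=(9,-4) top-left  bias=+0
  edge (15, 4)→(10, 8): d=(-5,4) right/bottom  bias=-1
    (6,2)@(13, 5): e=[12,1,3] → █
    (7,2)@(15, 5): e=[12,9,-5] → ·
    (4,3)@(9, 7): e=[4,3,9] → █
    (5,3)@(11, 7): e=[4,11,1] → █
    (6,3)@(13, 7): e=[4,19,-7] → ·
  covered (3 px):
    · · · · · · · · · · ·
    · · · · · · · · · · ·
    · · · · · · █ · · · ·
    · · · · █ █ · · · · ·

Result: "outside"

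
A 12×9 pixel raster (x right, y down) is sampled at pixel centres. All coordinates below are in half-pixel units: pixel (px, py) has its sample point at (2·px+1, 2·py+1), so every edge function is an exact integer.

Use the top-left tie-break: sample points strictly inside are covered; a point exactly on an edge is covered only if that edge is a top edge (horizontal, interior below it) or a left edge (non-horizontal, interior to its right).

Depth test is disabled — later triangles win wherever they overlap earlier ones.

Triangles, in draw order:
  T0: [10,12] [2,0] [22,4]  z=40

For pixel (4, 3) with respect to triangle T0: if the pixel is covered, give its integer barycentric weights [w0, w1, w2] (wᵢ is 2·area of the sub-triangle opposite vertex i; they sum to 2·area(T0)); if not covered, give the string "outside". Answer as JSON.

T0:
  2·area = 208
  edge (10, 12)→(2, 0): d=(-8,-12) top-left  bias=+0
  edge (2, 0)→(22, 4): d=(20,4) right/bottom  bias=-1
  edge (22, 4)→(10, 12): d=(-12,8) right/bottom  bias=-1
    (1,0)@(3, 1): e=[4,16,188] → █
    (2,0)@(5, 1): e=[28,8,172] → █
    (3,0)@(7, 1): e=[52,0,156] → ·  [on edge]
    (1,1)@(3, 3): e=[-12,56,164] → ·
    (2,1)@(5, 3): e=[12,48,148] → █
    (3,1)@(7, 3): e=[36,40,132] → █
    (4,1)@(9, 3): e=[60,32,116] → █
    (5,1)@(11, 3): e=[84,24,100] → █
    (6,1)@(13, 3): e=[108,16,84] → █
    (7,1)@(15, 3): e=[132,8,68] → █
    (8,1)@(17, 3): e=[156,0,52] → ·  [on edge]
    (2,2)@(5, 5): e=[-4,88,124] → ·
  covered (25 px):
    · █ █ · · · · · · · · ·
    · · █ █ █ █ █ █ · · · ·
    · · · █ █ █ █ █ █ █ · ·
    · · · █ █ █ █ █ █ · · ·
    · · · · █ █ █ · · · · ·
    · · · · · █ · · · · · ·
    · · · · · · · · · · · ·
    · · · · · · · · · · · ·
    · · · · · · · · · · · ·

Result: [112,68,28]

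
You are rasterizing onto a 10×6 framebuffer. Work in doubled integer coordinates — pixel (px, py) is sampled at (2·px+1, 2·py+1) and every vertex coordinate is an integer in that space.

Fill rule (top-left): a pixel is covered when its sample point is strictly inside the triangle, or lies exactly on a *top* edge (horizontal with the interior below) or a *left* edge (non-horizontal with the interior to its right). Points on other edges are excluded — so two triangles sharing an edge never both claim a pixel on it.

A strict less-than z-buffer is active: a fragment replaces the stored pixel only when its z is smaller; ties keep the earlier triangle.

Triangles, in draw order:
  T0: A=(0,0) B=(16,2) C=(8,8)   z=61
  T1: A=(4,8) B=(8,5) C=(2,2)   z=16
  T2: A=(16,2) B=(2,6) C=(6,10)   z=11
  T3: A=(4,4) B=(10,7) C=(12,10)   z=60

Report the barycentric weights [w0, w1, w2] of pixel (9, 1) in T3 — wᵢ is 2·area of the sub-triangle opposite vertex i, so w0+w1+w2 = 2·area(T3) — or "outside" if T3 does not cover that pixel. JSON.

T0:
  2·area = 112
  edge (0, 0)→(16, 2): d=(16,2) right/bottom  bias=-1
  edge (16, 2)→(8, 8): d=(-8,6) right/bottom  bias=-1
  edge (8, 8)→(0, 0): d=(-8,-8) top-left  bias=+0
    (0,0)@(1, 1): e=[14,98,0] → X  [on edge]
    (1,0)@(3, 1): e=[10,86,16] → X
    (2,0)@(5, 1): e=[6,74,32] → X
    (3,0)@(7, 1): e=[2,62,48] → X
    (4,0)@(9, 1): e=[-2,50,64] → .
    (0,1)@(1, 3): e=[46,82,-16] → .
    (1,1)@(3, 3): e=[42,70,0] → X  [on edge]
    (4,1)@(9, 3): e=[30,34,48] → X
    (5,1)@(11, 3): e=[26,22,64] → X
    (6,1)@(13, 3): e=[22,10,80] → X
    (7,1)@(15, 3): e=[18,-2,96] → .
    (1,2)@(3, 5): e=[74,54,-16] → .
    (2,2)@(5, 5): e=[70,42,0] → X  [on edge]
    (3,3)@(7, 7): e=[98,14,0] → X  [on edge]
    (4,4)@(9, 9): e=[126,-14,0] → .  [on edge]
    (5,5)@(11, 11): e=[154,-42,0] → .  [on edge]
  covered (16 px):
    X X X X . . . . . .
    . X X X X X X . . .
    . . X X X X . . . .
    . . . X X . . . . .
    . . . . . . . . . .
    . . . . . . . . . .
T1:
  2·area = 30  (B↔C swapped to make it positive)
  edge (4, 8)→(2, 2): d=(-2,-6) top-left  bias=+0
  edge (2, 2)→(8, 5): d=(6,3) right/bottom  bias=-1
  edge (8, 5)→(4, 8): d=(-4,3) right/bottom  bias=-1
    (1,1)@(3, 3): e=[4,3,23] → X
    (2,1)@(5, 3): e=[16,-3,17] → .
    (1,2)@(3, 5): e=[0,15,15] → X  [on edge]
    (2,2)@(5, 5): e=[12,9,9] → X
    (3,2)@(7, 5): e=[24,3,3] → X
    (4,2)@(9, 5): e=[36,-3,-3] → .
    (1,3)@(3, 7): e=[-4,27,7] → .
    (2,3)@(5, 7): e=[8,21,1] → X
    (3,3)@(7, 7): e=[20,15,-5] → .
    (2,4)@(5, 9): e=[4,33,-7] → .
    (2,5)@(5, 11): e=[0,45,-15] → .  [on edge]
  covered (5 px):
    . . . . . . . . . .
    . X . . . . . . . .
    . X X X . . . . . .
    . . X . . . . . . .
    . . . . . . . . . .
    . . . . . . . . . .
T2:
  2·area = 72  (B↔C swapped to make it positive)
  edge (16, 2)→(6, 10): d=(-10,8) right/bottom  bias=-1
  edge (6, 10)→(2, 6): d=(-4,-4) top-left  bias=+0
  edge (2, 6)→(16, 2): d=(14,-4) top-left  bias=+0
    (6,1)@(13, 3): e=[14,56,2] → X
    (7,1)@(15, 3): e=[-2,64,10] → .
    (0,2)@(1, 5): e=[90,0,-18] → .  [on edge]
    (3,2)@(7, 5): e=[42,24,6] → X
    (4,2)@(9, 5): e=[26,32,14] → X
    (5,2)@(11, 5): e=[10,40,22] → X
    (6,2)@(13, 5): e=[-6,48,30] → .
    (1,3)@(3, 7): e=[54,0,18] → X  [on edge]
    (2,3)@(5, 7): e=[38,8,26] → X
    (5,3)@(11, 7): e=[-10,32,50] → .
    (1,4)@(3, 9): e=[34,-8,46] → .
    (2,4)@(5, 9): e=[18,0,54] → X  [on edge]
    (3,5)@(7, 11): e=[-18,0,90] → .  [on edge]
  covered (10 px):
    . . . . . . . . . .
    . . . . . . X . . .
    . . . X X X . . . .
    . X X X X . . . . .
    . . X X . . . . . .
    . . . . . . . . . .
T3:
  2·area = 12
  edge (4, 4)→(10, 7): d=(6,3) right/bottom  bias=-1
  edge (10, 7)→(12, 10): d=(2,3) right/bottom  bias=-1
  edge (12, 10)→(4, 4): d=(-8,-6) top-left  bias=+0
    (4,3)@(9, 7): e=[3,3,6] → X
    (5,3)@(11, 7): e=[-3,-3,18] → .
    (4,4)@(9, 9): e=[15,7,-10] → .
    (5,4)@(11, 9): e=[9,1,2] → X
    (6,4)@(13, 9): e=[3,-5,14] → .
    (5,5)@(11, 11): e=[21,5,-14] → .
  covered (2 px):
    . . . . . . . . . .
    . . . . . . . . . .
    . . . . . . . . . .
    . . . . X . . . . .
    . . . . . X . . . .
    . . . . . . . . . .

Final: "outside"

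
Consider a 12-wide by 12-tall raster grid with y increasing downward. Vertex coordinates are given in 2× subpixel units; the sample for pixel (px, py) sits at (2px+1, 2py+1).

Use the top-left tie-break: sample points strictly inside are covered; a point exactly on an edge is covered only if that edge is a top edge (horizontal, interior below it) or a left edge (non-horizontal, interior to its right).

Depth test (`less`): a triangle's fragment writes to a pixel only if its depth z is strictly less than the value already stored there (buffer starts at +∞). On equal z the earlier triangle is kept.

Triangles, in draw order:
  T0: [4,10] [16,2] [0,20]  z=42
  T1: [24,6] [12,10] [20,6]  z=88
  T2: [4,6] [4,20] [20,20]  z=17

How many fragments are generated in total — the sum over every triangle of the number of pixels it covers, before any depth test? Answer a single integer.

T0:
  2·area = 88
  edge (4, 10)→(16, 2): d=(12,-8) top-left  bias=+0
  edge (16, 2)→(0, 20): d=(-16,18) right/bottom  bias=-1
  edge (0, 20)→(4, 10): d=(4,-10) top-left  bias=+0
    (7,1)@(15, 3): e=[4,2,82] → #
    (8,1)@(17, 3): e=[20,-34,102] → ·
    (6,2)@(13, 5): e=[12,6,70] → #
    (7,2)@(15, 5): e=[28,-30,90] → ·
    (4,3)@(9, 7): e=[4,46,38] → #
    (5,3)@(11, 7): e=[20,10,58] → #
    (6,3)@(13, 7): e=[36,-26,78] → ·
    (3,4)@(7, 9): e=[12,50,26] → #
    (5,4)@(11, 9): e=[44,-22,66] → ·
    (2,5)@(5, 11): e=[20,54,14] → #
    (4,5)@(9, 11): e=[52,-18,54] → ·
    (1,6)@(3, 13): e=[28,58,2] → #
  covered (11 px):
    · · · · · · · · · · · ·
    · · · · · · · # · · · ·
    · · · · · · # · · · · ·
    · · · · # # · · · · · ·
    · · · # # · · · · · · ·
    · · # # · · · · · · · ·
    · # # · · · · · · · · ·
    · # · · · · · · · · · ·
    · · · · · · · · · · · ·
    · · · · · · · · · · · ·
    · · · · · · · · · · · ·
    · · · · · · · · · · · ·
T1:
  2·area = 16
  edge (24, 6)→(12, 10): d=(-12,4) right/bottom  bias=-1
  edge (12, 10)→(20, 6): d=(8,-4) top-left  bias=+0
  edge (20, 6)→(24, 6): d=(4,0) top-left  bias=+0
    (9,3)@(19, 7): e=[8,4,4] → #
    (10,3)@(21, 7): e=[0,12,4] → ·  [on edge]
    (7,4)@(15, 9): e=[0,4,12] → ·  [on edge]
    (9,4)@(19, 9): e=[-16,20,12] → ·
    (4,5)@(9, 11): e=[0,-4,20] → ·  [on edge]
    (1,6)@(3, 13): e=[0,-12,28] → ·  [on edge]
  covered (1 px):
    · · · · · · · · · · · ·
    · · · · · · · · · · · ·
    · · · · · · · · · · · ·
    · · · · · · · · · # · ·
    · · · · · · · · · · · ·
    · · · · · · · · · · · ·
    · · · · · · · · · · · ·
    · · · · · · · · · · · ·
    · · · · · · · · · · · ·
    · · · · · · · · · · · ·
    · · · · · · · · · · · ·
    · · · · · · · · · · · ·
T2:
  2·area = 224  (B↔C swapped to make it positive)
  edge (4, 6)→(20, 20): d=(16,14) right/bottom  bias=-1
  edge (20, 20)→(4, 20): d=(-16,0) right/bottom  bias=-1
  edge (4, 20)→(4, 6): d=(0,-14) top-left  bias=+0
    (2,3)@(5, 7): e=[2,208,14] → #
    (3,3)@(7, 7): e=[-26,208,42] → ·
    (2,4)@(5, 9): e=[34,176,14] → #
    (3,4)@(7, 9): e=[6,176,42] → #
    (4,4)@(9, 9): e=[-22,176,70] → ·
    (2,5)@(5, 11): e=[66,144,14] → #
    (4,5)@(9, 11): e=[10,144,70] → #
    (5,5)@(11, 11): e=[-18,144,98] → ·
    (2,6)@(5, 13): e=[98,112,14] → #
    (5,6)@(11, 13): e=[14,112,98] → #
    (6,6)@(13, 13): e=[-14,112,126] → ·
    (2,7)@(5, 15): e=[130,80,14] → #
  covered (28 px):
    · · · · · · · · · · · ·
    · · · · · · · · · · · ·
    · · · · · · · · · · · ·
    · · # · · · · · · · · ·
    · · # # · · · · · · · ·
    · · # # # · · · · · · ·
    · · # # # # · · · · · ·
    · · # # # # # · · · · ·
    · · # # # # # # · · · ·
    · · # # # # # # # · · ·
    · · · · · · · · · · · ·
    · · · · · · · · · · · ·

Final: 40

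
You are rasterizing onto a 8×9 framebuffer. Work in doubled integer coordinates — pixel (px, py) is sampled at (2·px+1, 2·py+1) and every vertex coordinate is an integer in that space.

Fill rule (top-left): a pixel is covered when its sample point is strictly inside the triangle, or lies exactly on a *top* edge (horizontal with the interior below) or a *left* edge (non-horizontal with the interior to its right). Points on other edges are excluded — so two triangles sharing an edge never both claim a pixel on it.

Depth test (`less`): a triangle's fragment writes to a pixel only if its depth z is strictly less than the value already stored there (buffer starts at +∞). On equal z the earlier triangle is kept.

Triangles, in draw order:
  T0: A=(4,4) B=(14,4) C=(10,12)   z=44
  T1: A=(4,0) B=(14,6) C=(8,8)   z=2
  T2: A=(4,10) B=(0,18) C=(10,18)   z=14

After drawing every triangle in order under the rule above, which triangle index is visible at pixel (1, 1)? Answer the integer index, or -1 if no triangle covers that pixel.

T0:
  2·area = 80
  edge (4, 4)→(14, 4): d=(10,0) top-left  bias=+0
  edge (14, 4)→(10, 12): d=(-4,8) right/bottom  bias=-1
  edge (10, 12)→(4, 4): d=(-6,-8) top-left  bias=+0
    (2,2)@(5, 5): e=[10,68,2] → █
    (3,2)@(7, 5): e=[10,52,18] → █
    (4,2)@(9, 5): e=[10,36,34] → █
    (5,2)@(11, 5): e=[10,20,50] → █
    (6,2)@(13, 5): e=[10,4,66] → █
    (7,2)@(15, 5): e=[10,-12,82] → ·
    (2,3)@(5, 7): e=[30,60,-10] → ·
    (3,3)@(7, 7): e=[30,44,6] → █
    (6,3)@(13, 7): e=[30,-4,54] → ·
    (3,4)@(7, 9): e=[50,36,-6] → ·
    (4,4)@(9, 9): e=[50,20,10] → █
    (6,4)@(13, 9): e=[50,-12,42] → ·
  covered (10 px):
    · · · · · · · ·
    · · · · · · · ·
    · · █ █ █ █ █ ·
    · · · █ █ █ · ·
    · · · · █ █ · ·
    · · · · · · · ·
    · · · · · · · ·
    · · · · · · · ·
    · · · · · · · ·
T1:
  2·area = 56
  edge (4, 0)→(14, 6): d=(10,6) right/bottom  bias=-1
  edge (14, 6)→(8, 8): d=(-6,2) right/bottom  bias=-1
  edge (8, 8)→(4, 0): d=(-4,-8) top-left  bias=+0
    (2,0)@(5, 1): e=[4,48,4] → █
    (3,0)@(7, 1): e=[-8,44,20] → ·
    (2,1)@(5, 3): e=[24,36,-4] → ·
    (3,1)@(7, 3): e=[12,32,12] → █
    (4,1)@(9, 3): e=[0,28,28] → ·  [on edge]
    (3,2)@(7, 5): e=[32,20,4] → █
    (4,2)@(9, 5): e=[20,16,20] → █
    (5,2)@(11, 5): e=[8,12,36] → █
    (6,2)@(13, 5): e=[-4,8,52] → ·
    (3,3)@(7, 7): e=[52,8,-4] → ·
    (4,3)@(9, 7): e=[40,4,12] → █
    (5,3)@(11, 7): e=[28,0,28] → ·  [on edge]
    (2,4)@(5, 9): e=[84,0,-28] → ·  [on edge]
  covered (6 px):
    · · █ · · · · ·
    · · · █ · · · ·
    · · · █ █ █ · ·
    · · · · █ · · ·
    · · · · · · · ·
    · · · · · · · ·
    · · · · · · · ·
    · · · · · · · ·
    · · · · · · · ·
T2:
  2·area = 80  (B↔C swapped to make it positive)
  edge (4, 10)→(10, 18): d=(6,8) right/bottom  bias=-1
  edge (10, 18)→(0, 18): d=(-10,0) right/bottom  bias=-1
  edge (0, 18)→(4, 10): d=(4,-8) top-left  bias=+0
    (1,6)@(3, 13): e=[26,50,4] → █
    (2,6)@(5, 13): e=[10,50,20] → █
    (3,6)@(7, 13): e=[-6,50,36] → ·
    (1,7)@(3, 15): e=[38,30,12] → █
    (3,7)@(7, 15): e=[6,30,44] → █
    (4,7)@(9, 15): e=[-10,30,60] → ·
    (0,8)@(1, 17): e=[66,10,4] → █
    (4,8)@(9, 17): e=[2,10,68] → █
    (5,8)@(11, 17): e=[-14,10,84] → ·
  covered (10 px):
    · · · · · · · ·
    · · · · · · · ·
    · · · · · · · ·
    · · · · · · · ·
    · · · · · · · ·
    · · · · · · · ·
    · █ █ · · · · ·
    · █ █ █ · · · ·
    █ █ █ █ █ · · ·

Z-buffer (winner per pixel, '.' = empty):
  . . 1 . . . . .
  . . . 1 . . . .
  . . 0 1 1 1 0 .
  . . . 0 1 0 . .
  . . . . 0 0 . .
  . . . . . . . .
  . 2 2 . . . . .
  . 2 2 2 . . . .
  2 2 2 2 2 . . .

Result: -1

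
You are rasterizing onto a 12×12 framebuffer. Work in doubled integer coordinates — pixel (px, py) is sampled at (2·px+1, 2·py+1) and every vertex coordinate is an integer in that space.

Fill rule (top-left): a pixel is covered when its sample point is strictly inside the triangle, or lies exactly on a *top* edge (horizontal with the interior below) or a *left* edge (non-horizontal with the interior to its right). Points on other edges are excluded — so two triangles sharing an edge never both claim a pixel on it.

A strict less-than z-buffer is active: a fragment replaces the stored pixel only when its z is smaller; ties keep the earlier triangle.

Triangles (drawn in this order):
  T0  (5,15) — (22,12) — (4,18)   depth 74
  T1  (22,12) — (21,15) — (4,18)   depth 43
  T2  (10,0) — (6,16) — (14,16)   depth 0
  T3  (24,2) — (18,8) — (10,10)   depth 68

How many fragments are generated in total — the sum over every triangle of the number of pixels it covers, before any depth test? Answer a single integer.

T0:
  2·area = 48
  edge (5, 15)→(22, 12): d=(17,-3) top-left  bias=+0
  edge (22, 12)→(4, 18): d=(-18,6) right/bottom  bias=-1
  edge (4, 18)→(5, 15): d=(1,-3) top-left  bias=+0
    (4,1)@(9, 3): e=[-192,240,0] → ·  [on edge]
    (3,4)@(7, 9): e=[-96,144,0] → ·  [on edge]
    (8,6)@(17, 13): e=[2,12,34] → █
    (9,6)@(19, 13): e=[8,0,40] → ·  [on edge]
    (2,7)@(5, 15): e=[0,48,0] → █  [on edge]
    (3,7)@(7, 15): e=[6,36,6] → █
    (4,7)@(9, 15): e=[12,24,12] → █
    (5,7)@(11, 15): e=[18,12,18] → █
    (6,7)@(13, 15): e=[24,0,24] → ·  [on edge]
    (8,7)@(17, 15): e=[36,-24,36] → ·
    (2,8)@(5, 17): e=[34,12,2] → █
    (3,8)@(7, 17): e=[40,0,8] → ·  [on edge]
    (0,9)@(1, 19): e=[56,0,-8] → ·  [on edge]
    (1,10)@(3, 21): e=[96,-48,0] → ·  [on edge]
  covered (6 px):
    · · · · · · · · · · · ·
    · · · · · · · · · · · ·
    · · · · · · · · · · · ·
    · · · · · · · · · · · ·
    · · · · · · · · · · · ·
    · · · · · · · · · · · ·
    · · · · · · · · █ · · ·
    · · █ █ █ █ · · · · · ·
    · · █ · · · · · · · · ·
    · · · · · · · · · · · ·
    · · · · · · · · · · · ·
    · · · · · · · · · · · ·
T1:
  2·area = 48
  edge (22, 12)→(21, 15): d=(-1,3) right/bottom  bias=-1
  edge (21, 15)→(4, 18): d=(-17,3) right/bottom  bias=-1
  edge (4, 18)→(22, 12): d=(18,-6) top-left  bias=+0
    (11,4)@(23, 9): e=[0,96,-48] → ·  [on edge]
    (9,6)@(19, 13): e=[8,40,0] → █  [on edge]
    (10,6)@(21, 13): e=[2,34,12] → █
    (11,6)@(23, 13): e=[-4,28,24] → ·
    (6,7)@(13, 15): e=[24,24,0] → █  [on edge]
    (7,7)@(15, 15): e=[18,18,12] → █
    (8,7)@(17, 15): e=[12,12,24] → █
    (10,7)@(21, 15): e=[0,0,48] → ·  [on edge]
    (3,8)@(7, 17): e=[40,8,0] → █  [on edge]
    (4,8)@(9, 17): e=[34,2,12] → █
    (5,8)@(11, 17): e=[28,-4,24] → ·
    (6,8)@(13, 17): e=[22,-10,36] → ·
    (0,9)@(1, 19): e=[56,-8,0] → ·  [on edge]
    (9,10)@(19, 21): e=[0,-96,144] → ·  [on edge]
  covered (8 px):
    · · · · · · · · · · · ·
    · · · · · · · · · · · ·
    · · · · · · · · · · · ·
    · · · · · · · · · · · ·
    · · · · · · · · · · · ·
    · · · · · · · · · · · ·
    · · · · · · · · · █ █ ·
    · · · · · · █ █ █ █ · ·
    · · · █ █ · · · · · · ·
    · · · · · · · · · · · ·
    · · · · · · · · · · · ·
    · · · · · · · · · · · ·
T2:
  2·area = 128  (B↔C swapped to make it positive)
  edge (10, 0)→(14, 16): d=(4,16) right/bottom  bias=-1
  edge (14, 16)→(6, 16): d=(-8,0) right/bottom  bias=-1
  edge (6, 16)→(10, 0): d=(4,-16) top-left  bias=+0
    (4,2)@(9, 5): e=[36,88,4] → █
    (5,2)@(11, 5): e=[4,88,36] → █
    (6,2)@(13, 5): e=[-28,88,68] → ·
    (4,3)@(9, 7): e=[44,72,12] → █
    (6,3)@(13, 7): e=[-20,72,76] → ·
    (4,4)@(9, 9): e=[52,56,20] → █
    (6,4)@(13, 9): e=[-12,56,84] → ·
    (4,5)@(9, 11): e=[60,40,28] → █
    (6,5)@(13, 11): e=[-4,40,92] → ·
    (3,6)@(7, 13): e=[100,24,4] → █
    (6,6)@(13, 13): e=[4,24,100] → █
    (7,6)@(15, 13): e=[-28,24,132] → ·
  covered (16 px):
    · · · · · · · · · · · ·
    · · · · · · · · · · · ·
    · · · · █ █ · · · · · ·
    · · · · █ █ · · · · · ·
    · · · · █ █ · · · · · ·
    · · · · █ █ · · · · · ·
    · · · █ █ █ █ · · · · ·
    · · · █ █ █ █ · · · · ·
    · · · · · · · · · · · ·
    · · · · · · · · · · · ·
    · · · · · · · · · · · ·
    · · · · · · · · · · · ·
T3:
  2·area = 36
  edge (24, 2)→(18, 8): d=(-6,6) right/bottom  bias=-1
  edge (18, 8)→(10, 10): d=(-8,2) right/bottom  bias=-1
  edge (10, 10)→(24, 2): d=(14,-8) top-left  bias=+0
    (11,1)@(23, 3): e=[0,30,6] → ·  [on edge]
    (9,2)@(19, 5): e=[12,22,2] → █
    (10,2)@(21, 5): e=[0,18,18] → ·  [on edge]
    (8,3)@(17, 7): e=[12,10,14] → █
    (9,3)@(19, 7): e=[0,6,30] → ·  [on edge]
    (6,4)@(13, 9): e=[24,2,10] → █
    (7,4)@(15, 9): e=[12,-2,26] → ·
    (8,4)@(17, 9): e=[0,-6,42] → ·  [on edge]
    (6,5)@(13, 11): e=[12,-14,38] → ·
    (7,5)@(15, 11): e=[0,-18,54] → ·  [on edge]
    (6,6)@(13, 13): e=[0,-30,66] → ·  [on edge]
    (5,7)@(11, 15): e=[0,-42,78] → ·  [on edge]
    (4,8)@(9, 17): e=[0,-54,90] → ·  [on edge]
    (3,9)@(7, 19): e=[0,-66,102] → ·  [on edge]
    (2,10)@(5, 21): e=[0,-78,114] → ·  [on edge]
    (1,11)@(3, 23): e=[0,-90,126] → ·  [on edge]
  covered (3 px):
    · · · · · · · · · · · ·
    · · · · · · · · · · · ·
    · · · · · · · · · █ · ·
    · · · · · · · · █ · · ·
    · · · · · · █ · · · · ·
    · · · · · · · · · · · ·
    · · · · · · · · · · · ·
    · · · · · · · · · · · ·
    · · · · · · · · · · · ·
    · · · · · · · · · · · ·
    · · · · · · · · · · · ·
    · · · · · · · · · · · ·

Final: 33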